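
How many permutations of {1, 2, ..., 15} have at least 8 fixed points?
Exactly j fixed points: C(15,j)·!(15-j); sum over j ≥ 8 (derangement numbers via !m = (m-1)·(!(m-1) + !(m-2)): !0..!7 = 1, 0, 1, 2, 9, 44, 265, 1854). Σ_{j=8}^{15} C(15,j)·!(15-j) = C(15,8)·!7 + C(15,9)·!6 + C(15,10)·!5 + C(15,11)·!4 + C(15,12)·!3 + C(15,13)·!2 + C(15,14)·!1 + C(15,15)·!0 = 6435·1854 + 5005·265 + 3003·44 + 1365·9 + 455·2 + 105·1 + 15·0 + 1·1 = 13402248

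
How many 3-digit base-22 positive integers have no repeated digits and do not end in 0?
Last digit: 21 nonzero choices. First digit: 20 (nonzero, ≠last). Middle 1: P(20,1) = 20. Total = 8400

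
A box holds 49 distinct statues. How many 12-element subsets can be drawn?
C(49,12) = 49!/(12!×37!) = 92263734836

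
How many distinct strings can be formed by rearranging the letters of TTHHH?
5! / (3! × 2!) = 10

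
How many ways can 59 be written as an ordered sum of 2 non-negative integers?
C(59+2-1, 2-1) = C(60, 1) = 60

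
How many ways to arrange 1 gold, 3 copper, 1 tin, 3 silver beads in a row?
8! / (1! × 3! × 1! × 3!) = 1120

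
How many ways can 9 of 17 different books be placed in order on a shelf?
P(17,9) = 17!/(17-9)! = 8821612800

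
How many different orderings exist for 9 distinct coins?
9! = 362880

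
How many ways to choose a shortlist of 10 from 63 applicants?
C(63,10) = 63!/(10!×53!) = 127805525001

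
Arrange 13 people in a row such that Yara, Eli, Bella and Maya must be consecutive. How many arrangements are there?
Treat the 4 as one block: (13-4+1)! × 4! = 3628800 × 24 = 87091200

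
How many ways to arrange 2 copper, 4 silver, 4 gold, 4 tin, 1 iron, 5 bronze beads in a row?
20! / (2! × 4! × 4! × 4! × 1! × 5!) = 733296564000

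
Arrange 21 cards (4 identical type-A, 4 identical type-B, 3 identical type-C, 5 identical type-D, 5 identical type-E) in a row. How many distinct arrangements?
21! / (4! × 4! × 3! × 5! × 5!) = 1026615189600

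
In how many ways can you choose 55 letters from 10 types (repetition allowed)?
C(55+10-1, 10-1) = C(64, 9) = 27540584512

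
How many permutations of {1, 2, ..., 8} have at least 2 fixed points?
Exactly j fixed points: C(8,j)·!(8-j); sum over j ≥ 2 (derangement numbers via !m = (m-1)·(!(m-1) + !(m-2)): !0..!6 = 1, 0, 1, 2, 9, 44, 265). Σ_{j=2}^{8} C(8,j)·!(8-j) = C(8,2)·!6 + C(8,3)·!5 + C(8,4)·!4 + C(8,5)·!3 + C(8,6)·!2 + C(8,7)·!1 + C(8,8)·!0 = 28·265 + 56·44 + 70·9 + 56·2 + 28·1 + 8·0 + 1·1 = 10655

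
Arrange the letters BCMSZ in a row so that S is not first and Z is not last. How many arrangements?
By inclusion-exclusion: 5! - 2×(5-1)! + (5-2)! = 120 - 48 + 6 = 78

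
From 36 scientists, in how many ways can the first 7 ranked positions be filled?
P(36,7) = 36!/(36-7)! = 42072307200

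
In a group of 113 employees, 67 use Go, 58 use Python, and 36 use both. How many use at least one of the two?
|A∪B| = |A| + |B| - |A∩B| = 67 + 58 - 36 = 89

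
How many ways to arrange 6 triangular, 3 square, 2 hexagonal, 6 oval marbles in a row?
17! / (6! × 3! × 2! × 6!) = 57177120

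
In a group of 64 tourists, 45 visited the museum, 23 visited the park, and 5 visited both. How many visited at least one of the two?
|A∪B| = |A| + |B| - |A∩B| = 45 + 23 - 5 = 63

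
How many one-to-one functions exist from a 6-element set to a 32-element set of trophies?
P(32,6) = 32!/(32-6)! = 652458240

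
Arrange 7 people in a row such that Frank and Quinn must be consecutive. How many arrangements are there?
Treat the 2 as one block: (7-2+1)! × 2! = 720 × 2 = 1440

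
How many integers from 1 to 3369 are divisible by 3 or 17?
⌊3369/3⌋ + ⌊3369/17⌋ - ⌊3369/51⌋ = 1123 + 198 - 66 = 1255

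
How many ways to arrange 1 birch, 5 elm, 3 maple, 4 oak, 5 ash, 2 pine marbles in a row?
20! / (1! × 5! × 3! × 4! × 5! × 2!) = 586637251200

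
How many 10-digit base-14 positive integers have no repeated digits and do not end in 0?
Last digit: 13 nonzero choices. First digit: 12 (nonzero, ≠last). Middle 8: P(12,8) = 19958400. Total = 3113510400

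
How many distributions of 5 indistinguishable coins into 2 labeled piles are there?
C(5+2-1, 2-1) = C(6, 1) = 6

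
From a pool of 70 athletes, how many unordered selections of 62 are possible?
C(70,62) = 70!/(62!×8!) = 9440350920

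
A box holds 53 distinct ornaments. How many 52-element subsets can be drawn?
C(53,52) = 53!/(52!×1!) = 53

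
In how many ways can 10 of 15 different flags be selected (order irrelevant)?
C(15,10) = 15!/(10!×5!) = 3003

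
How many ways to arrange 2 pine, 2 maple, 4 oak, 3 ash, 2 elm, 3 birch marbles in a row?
16! / (2! × 2! × 4! × 3! × 2! × 3!) = 3027024000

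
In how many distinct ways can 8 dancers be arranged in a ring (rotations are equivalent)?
Circular: fix one position, arrange the rest. (8-1)! = 5040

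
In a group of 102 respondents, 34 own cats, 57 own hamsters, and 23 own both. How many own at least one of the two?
|A∪B| = |A| + |B| - |A∩B| = 34 + 57 - 23 = 68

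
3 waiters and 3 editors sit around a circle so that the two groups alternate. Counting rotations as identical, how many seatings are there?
Fix one of the waiters: (3-1)! ways for the remaining waiters, × 3! ways for the editors = 2 × 6 = 12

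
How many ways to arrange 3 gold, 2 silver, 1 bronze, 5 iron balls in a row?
11! / (3! × 2! × 1! × 5!) = 27720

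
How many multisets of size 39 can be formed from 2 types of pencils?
C(39+2-1, 2-1) = C(40, 1) = 40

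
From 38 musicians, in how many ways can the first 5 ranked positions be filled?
P(38,5) = 38!/(38-5)! = 60233040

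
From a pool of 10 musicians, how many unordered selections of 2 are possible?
C(10,2) = 10!/(2!×8!) = 45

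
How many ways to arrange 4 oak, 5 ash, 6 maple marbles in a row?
15! / (4! × 5! × 6!) = 630630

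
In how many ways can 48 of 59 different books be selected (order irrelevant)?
C(59,48) = 59!/(48!×11!) = 279871768995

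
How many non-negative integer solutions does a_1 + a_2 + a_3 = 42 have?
C(42+3-1, 3-1) = C(44, 2) = 946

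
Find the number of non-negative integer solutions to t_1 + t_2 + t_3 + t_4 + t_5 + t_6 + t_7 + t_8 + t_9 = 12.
C(12+9-1, 9-1) = C(20, 8) = 125970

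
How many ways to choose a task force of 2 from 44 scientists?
C(44,2) = 44!/(2!×42!) = 946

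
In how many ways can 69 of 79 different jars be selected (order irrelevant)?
C(79,69) = 79!/(69!×10!) = 1440680596355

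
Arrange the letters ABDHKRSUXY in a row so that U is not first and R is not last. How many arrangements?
By inclusion-exclusion: 10! - 2×(10-1)! + (10-2)! = 3628800 - 725760 + 40320 = 2943360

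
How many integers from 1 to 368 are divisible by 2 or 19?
⌊368/2⌋ + ⌊368/19⌋ - ⌊368/38⌋ = 184 + 19 - 9 = 194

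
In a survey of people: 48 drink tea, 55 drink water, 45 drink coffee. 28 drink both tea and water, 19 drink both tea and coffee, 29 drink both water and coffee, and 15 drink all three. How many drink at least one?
|A∪B∪C| = 48+55+45-28-19-29+15 = 87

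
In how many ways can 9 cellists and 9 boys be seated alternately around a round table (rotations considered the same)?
Fix one of the cellists: (9-1)! ways for the remaining cellists, × 9! ways for the boys = 40320 × 362880 = 14631321600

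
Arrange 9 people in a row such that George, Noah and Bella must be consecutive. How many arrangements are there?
Treat the 3 as one block: (9-3+1)! × 3! = 5040 × 6 = 30240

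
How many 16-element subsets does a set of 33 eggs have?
C(33,16) = 33!/(16!×17!) = 1166803110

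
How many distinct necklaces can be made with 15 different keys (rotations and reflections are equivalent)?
(15-1)!/2 = 87178291200/2 = 43589145600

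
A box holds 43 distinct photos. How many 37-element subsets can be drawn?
C(43,37) = 43!/(37!×6!) = 6096454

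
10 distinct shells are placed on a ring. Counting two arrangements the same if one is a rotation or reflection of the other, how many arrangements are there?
(10-1)!/2 = 362880/2 = 181440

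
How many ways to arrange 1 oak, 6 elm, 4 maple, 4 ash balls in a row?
15! / (1! × 6! × 4! × 4!) = 3153150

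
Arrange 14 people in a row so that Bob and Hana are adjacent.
Treat as block: (14-1)! × 2! = 6227020800 × 2 = 12454041600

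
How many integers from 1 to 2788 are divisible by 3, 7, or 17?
⌊2788/3⌋+⌊2788/7⌋+⌊2788/17⌋ - ⌊2788/21⌋-⌊2788/51⌋-⌊2788/119⌋ + ⌊2788/357⌋ = 929+398+164 - 132-54-23 + 7 = 1289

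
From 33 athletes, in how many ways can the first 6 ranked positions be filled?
P(33,6) = 33!/(33-6)! = 797448960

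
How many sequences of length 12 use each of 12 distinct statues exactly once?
12! = 479001600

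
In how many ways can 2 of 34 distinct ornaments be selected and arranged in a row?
P(34,2) = 34!/(34-2)! = 1122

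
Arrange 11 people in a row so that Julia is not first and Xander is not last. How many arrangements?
By inclusion-exclusion: 11! - 2×(11-1)! + (11-2)! = 39916800 - 7257600 + 362880 = 33022080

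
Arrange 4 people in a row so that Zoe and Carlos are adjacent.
Treat as block: (4-1)! × 2! = 6 × 2 = 12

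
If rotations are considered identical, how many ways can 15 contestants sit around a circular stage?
Circular: fix one position, arrange the rest. (15-1)! = 87178291200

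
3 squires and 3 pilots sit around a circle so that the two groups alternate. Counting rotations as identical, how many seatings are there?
Fix one of the squires: (3-1)! ways for the remaining squires, × 3! ways for the pilots = 2 × 6 = 12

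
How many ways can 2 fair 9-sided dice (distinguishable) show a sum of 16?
Coefficient of x^16 in (x + x² + ... + x^9)^2. By inclusion-exclusion on dice exceeding 9: Σ_j (-1)^j C(2,j)·C(16-1-9j, 1) = C(2,0)·C(15,1) - C(2,1)·C(6,1) = 1·15 - 2·6 = 3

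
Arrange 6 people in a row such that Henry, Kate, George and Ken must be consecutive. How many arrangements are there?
Treat the 4 as one block: (6-4+1)! × 4! = 6 × 24 = 144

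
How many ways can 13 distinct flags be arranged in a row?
13! = 6227020800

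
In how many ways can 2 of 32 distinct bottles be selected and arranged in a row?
P(32,2) = 32!/(32-2)! = 992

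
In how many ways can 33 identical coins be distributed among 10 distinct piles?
C(33+10-1, 10-1) = C(42, 9) = 445891810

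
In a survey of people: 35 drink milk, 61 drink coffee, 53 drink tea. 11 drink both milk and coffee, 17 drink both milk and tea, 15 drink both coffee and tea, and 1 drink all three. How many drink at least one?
|A∪B∪C| = 35+61+53-11-17-15+1 = 107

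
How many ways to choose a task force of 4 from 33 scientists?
C(33,4) = 33!/(4!×29!) = 40920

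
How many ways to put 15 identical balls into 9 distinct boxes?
C(15+9-1, 9-1) = C(23, 8) = 490314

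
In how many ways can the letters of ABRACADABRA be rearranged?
11! / (5! × 2! × 2! × 1! × 1!) = 83160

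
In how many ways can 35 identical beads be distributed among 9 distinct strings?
C(35+9-1, 9-1) = C(43, 8) = 145008513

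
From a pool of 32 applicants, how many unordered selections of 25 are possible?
C(32,25) = 32!/(25!×7!) = 3365856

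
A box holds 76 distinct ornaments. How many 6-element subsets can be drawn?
C(76,6) = 76!/(6!×70!) = 218618940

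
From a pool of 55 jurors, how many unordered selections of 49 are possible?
C(55,49) = 55!/(49!×6!) = 28989675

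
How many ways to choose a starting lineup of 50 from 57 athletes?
C(57,50) = 57!/(50!×7!) = 264385836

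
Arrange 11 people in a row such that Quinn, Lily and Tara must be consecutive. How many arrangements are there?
Treat the 3 as one block: (11-3+1)! × 3! = 362880 × 6 = 2177280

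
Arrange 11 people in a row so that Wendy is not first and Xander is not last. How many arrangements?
By inclusion-exclusion: 11! - 2×(11-1)! + (11-2)! = 39916800 - 7257600 + 362880 = 33022080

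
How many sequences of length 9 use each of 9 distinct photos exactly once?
9! = 362880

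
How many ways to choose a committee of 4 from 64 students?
C(64,4) = 64!/(4!×60!) = 635376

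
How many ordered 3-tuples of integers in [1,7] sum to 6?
Coefficient of x^6 in (x + x² + ... + x^7)^3. By inclusion-exclusion on dice exceeding 7: Σ_j (-1)^j C(3,j)·C(6-1-7j, 2) = C(3,0)·C(5,2) = 1·10 = 10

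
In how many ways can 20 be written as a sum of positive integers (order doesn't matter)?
Pentagonal recurrence p(n) = p(n-1) + p(n-2) - p(n-5) - p(n-7) + p(n-12) + p(n-15) - ... gives p(0..19) = 1, 1, 2, 3, 5, 7, 11, 15, 22, 30, 42, 56, 77, 101, 135, 176, 231, 297, 385, 490. p(20) = p(19) + p(18) - p(15) - p(13) + p(8) + p(5) = 490 + 385 - 176 - 101 + 22 + 7 = 627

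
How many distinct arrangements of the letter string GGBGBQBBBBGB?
12! / (1! × 4! × 7!) = 3960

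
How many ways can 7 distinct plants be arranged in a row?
7! = 5040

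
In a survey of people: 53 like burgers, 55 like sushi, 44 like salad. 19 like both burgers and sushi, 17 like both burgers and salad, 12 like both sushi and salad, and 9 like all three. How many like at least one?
|A∪B∪C| = 53+55+44-19-17-12+9 = 113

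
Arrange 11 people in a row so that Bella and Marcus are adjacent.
Treat as block: (11-1)! × 2! = 3628800 × 2 = 7257600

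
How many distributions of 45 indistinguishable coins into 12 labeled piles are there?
C(45+12-1, 12-1) = C(56, 11) = 148902215280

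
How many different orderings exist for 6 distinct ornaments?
6! = 720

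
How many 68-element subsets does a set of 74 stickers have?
C(74,68) = 74!/(68!×6!) = 185250786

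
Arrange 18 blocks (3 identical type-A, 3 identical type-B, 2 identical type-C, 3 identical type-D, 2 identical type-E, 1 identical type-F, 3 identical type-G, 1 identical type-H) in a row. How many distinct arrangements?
18! / (3! × 3! × 2! × 3! × 2! × 1! × 3! × 1!) = 1235025792000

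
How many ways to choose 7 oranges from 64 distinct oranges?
C(64,7) = 64!/(7!×57!) = 621216192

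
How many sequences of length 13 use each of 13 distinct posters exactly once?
13! = 6227020800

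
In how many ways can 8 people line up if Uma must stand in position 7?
Fix one position: (8-1)! = 5040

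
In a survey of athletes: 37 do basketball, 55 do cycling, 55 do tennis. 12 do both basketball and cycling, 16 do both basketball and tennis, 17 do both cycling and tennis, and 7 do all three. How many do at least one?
|A∪B∪C| = 37+55+55-12-16-17+7 = 109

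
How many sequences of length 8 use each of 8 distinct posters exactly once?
8! = 40320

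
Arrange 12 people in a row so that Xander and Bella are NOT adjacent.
Total - adjacent = 12! - (12-1)!×2 = 479001600 - 79833600 = 399168000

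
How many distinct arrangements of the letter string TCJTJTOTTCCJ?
12! / (3! × 5! × 3! × 1!) = 110880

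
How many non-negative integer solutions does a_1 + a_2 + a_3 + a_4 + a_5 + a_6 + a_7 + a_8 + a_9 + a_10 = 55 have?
C(55+10-1, 10-1) = C(64, 9) = 27540584512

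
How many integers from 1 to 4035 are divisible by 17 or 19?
⌊4035/17⌋ + ⌊4035/19⌋ - ⌊4035/323⌋ = 237 + 212 - 12 = 437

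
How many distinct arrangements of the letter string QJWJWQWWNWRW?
12! / (1! × 2! × 6! × 2! × 1!) = 166320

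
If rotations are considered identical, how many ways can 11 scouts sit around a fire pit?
Circular: fix one position, arrange the rest. (11-1)! = 3628800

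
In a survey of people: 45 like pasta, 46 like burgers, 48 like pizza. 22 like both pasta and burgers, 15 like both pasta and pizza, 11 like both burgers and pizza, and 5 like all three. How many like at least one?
|A∪B∪C| = 45+46+48-22-15-11+5 = 96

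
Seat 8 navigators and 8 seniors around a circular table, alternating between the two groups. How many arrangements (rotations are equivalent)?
Fix one of the navigators: (8-1)! ways for the remaining navigators, × 8! ways for the seniors = 5040 × 40320 = 203212800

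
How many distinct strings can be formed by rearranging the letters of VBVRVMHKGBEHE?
13! / (1! × 2! × 1! × 2! × 1! × 3! × 2! × 1!) = 129729600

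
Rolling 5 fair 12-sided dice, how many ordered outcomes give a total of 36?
Coefficient of x^36 in (x + x² + ... + x^12)^5. By inclusion-exclusion on dice exceeding 12: Σ_j (-1)^j C(5,j)·C(36-1-12j, 4) = C(5,0)·C(35,4) - C(5,1)·C(23,4) + C(5,2)·C(11,4) = 1·52360 - 5·8855 + 10·330 = 11385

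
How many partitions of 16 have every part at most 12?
Let r_j(i) = number of partitions of i into parts ≤ j, for i = 0..16. r_1(i) = 1 for all i; r_j(i) = r_{j-1}(i) + r_j(i-j). Rows j = 2..12: ≤2: 1 1 2 2 3 3 4 4 5 5 6 6 7 7 8 8 9; ≤3: 1 1 2 3 4 5 7 8 10 12 14 16 19 21 24 27 30; ≤4: 1 1 2 3 5 6 9 11 15 18 23 27 34 39 47 54 64; ≤5: 1 1 2 3 5 7 10 13 18 23 30 37 47 57 70 84 101; ≤6: 1 1 2 3 5 7 11 14 20 26 35 44 58 71 90 110 136; ≤7: 1 1 2 3 5 7 11 15 21 28 38 49 65 82 105 131 164; ≤8: 1 1 2 3 5 7 11 15 22 29 40 52 70 89 116 146 186; ≤9: 1 1 2 3 5 7 11 15 22 30 41 54 73 94 123 157 201; ≤10: 1 1 2 3 5 7 11 15 22 30 42 55 75 97 128 164 212; ≤11: 1 1 2 3 5 7 11 15 22 30 42 56 76 99 131 169 219; ≤12: 1 1 2 3 5 7 11 15 22 30 42 56 77 100 133 172 224. r_12(16) = 224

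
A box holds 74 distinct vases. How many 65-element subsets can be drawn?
C(74,65) = 74!/(65!×9!) = 110524147514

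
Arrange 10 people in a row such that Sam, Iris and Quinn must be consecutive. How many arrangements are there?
Treat the 3 as one block: (10-3+1)! × 3! = 40320 × 6 = 241920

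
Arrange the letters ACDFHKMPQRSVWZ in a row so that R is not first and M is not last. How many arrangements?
By inclusion-exclusion: 14! - 2×(14-1)! + (14-2)! = 87178291200 - 12454041600 + 479001600 = 75203251200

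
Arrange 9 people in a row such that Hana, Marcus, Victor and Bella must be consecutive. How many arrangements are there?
Treat the 4 as one block: (9-4+1)! × 4! = 720 × 24 = 17280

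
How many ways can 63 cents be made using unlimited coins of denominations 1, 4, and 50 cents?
Coefficient of x^63 in 1/(1-x^1) · 1/(1-x^4) · 1/(1-x^50). Case on j = number of 50-cent coins (j = 0..1); remainder r = 63 - 50j is made from {1,4} in ⌊r/4⌋+1 ways. r = 63, 13 → 16 + 4 = 20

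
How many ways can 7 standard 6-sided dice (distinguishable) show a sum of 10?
Coefficient of x^10 in (x + x² + ... + x^6)^7. By inclusion-exclusion on dice exceeding 6: Σ_j (-1)^j C(7,j)·C(10-1-6j, 6) = C(7,0)·C(9,6) = 1·84 = 84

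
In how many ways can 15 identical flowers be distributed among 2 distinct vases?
C(15+2-1, 2-1) = C(16, 1) = 16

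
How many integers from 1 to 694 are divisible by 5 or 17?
⌊694/5⌋ + ⌊694/17⌋ - ⌊694/85⌋ = 138 + 40 - 8 = 170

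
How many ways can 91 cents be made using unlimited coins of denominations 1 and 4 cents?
Coefficient of x^91 in 1/(1-x^1) · 1/(1-x^4). Use j coins of 4 for j = 0..⌊91/4⌋ = 22, the rest in 1s: 22 + 1 = 23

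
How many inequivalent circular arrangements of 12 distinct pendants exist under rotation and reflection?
(12-1)!/2 = 39916800/2 = 19958400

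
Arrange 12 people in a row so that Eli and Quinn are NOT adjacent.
Total - adjacent = 12! - (12-1)!×2 = 479001600 - 79833600 = 399168000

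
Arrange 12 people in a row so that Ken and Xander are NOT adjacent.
Total - adjacent = 12! - (12-1)!×2 = 479001600 - 79833600 = 399168000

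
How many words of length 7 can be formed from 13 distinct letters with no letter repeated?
P(13,7) = 13!/(13-7)! = 8648640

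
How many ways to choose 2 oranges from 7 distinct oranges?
C(7,2) = 7!/(2!×5!) = 21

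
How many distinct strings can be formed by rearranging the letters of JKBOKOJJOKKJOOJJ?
16! / (5! × 6! × 1! × 4!) = 10090080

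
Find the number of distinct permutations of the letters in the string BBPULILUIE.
10! / (2! × 2! × 1! × 2! × 2! × 1!) = 226800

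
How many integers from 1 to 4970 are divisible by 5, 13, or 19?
⌊4970/5⌋+⌊4970/13⌋+⌊4970/19⌋ - ⌊4970/65⌋-⌊4970/95⌋-⌊4970/247⌋ + ⌊4970/1235⌋ = 994+382+261 - 76-52-20 + 4 = 1493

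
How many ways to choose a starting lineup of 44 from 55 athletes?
C(55,44) = 55!/(44!×11!) = 119653565850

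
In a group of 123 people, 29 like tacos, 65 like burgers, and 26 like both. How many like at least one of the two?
|A∪B| = |A| + |B| - |A∩B| = 29 + 65 - 26 = 68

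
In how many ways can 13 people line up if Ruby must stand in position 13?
Fix one position: (13-1)! = 479001600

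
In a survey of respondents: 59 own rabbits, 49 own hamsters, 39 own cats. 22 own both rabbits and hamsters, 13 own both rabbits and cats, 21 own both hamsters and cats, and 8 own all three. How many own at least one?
|A∪B∪C| = 59+49+39-22-13-21+8 = 99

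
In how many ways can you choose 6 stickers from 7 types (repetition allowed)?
C(6+7-1, 7-1) = C(12, 6) = 924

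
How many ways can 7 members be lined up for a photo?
7! = 5040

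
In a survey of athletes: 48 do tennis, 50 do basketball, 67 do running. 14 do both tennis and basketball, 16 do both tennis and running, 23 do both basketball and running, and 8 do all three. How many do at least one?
|A∪B∪C| = 48+50+67-14-16-23+8 = 120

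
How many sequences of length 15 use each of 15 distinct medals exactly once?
15! = 1307674368000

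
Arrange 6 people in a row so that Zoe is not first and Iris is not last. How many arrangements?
By inclusion-exclusion: 6! - 2×(6-1)! + (6-2)! = 720 - 240 + 24 = 504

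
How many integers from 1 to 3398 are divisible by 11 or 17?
⌊3398/11⌋ + ⌊3398/17⌋ - ⌊3398/187⌋ = 308 + 199 - 18 = 489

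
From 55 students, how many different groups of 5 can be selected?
C(55,5) = 55!/(5!×50!) = 3478761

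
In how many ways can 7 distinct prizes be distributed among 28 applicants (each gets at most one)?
P(28,7) = 28!/(28-7)! = 5967561600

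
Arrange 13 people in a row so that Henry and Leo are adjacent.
Treat as block: (13-1)! × 2! = 479001600 × 2 = 958003200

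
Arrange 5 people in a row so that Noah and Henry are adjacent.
Treat as block: (5-1)! × 2! = 24 × 2 = 48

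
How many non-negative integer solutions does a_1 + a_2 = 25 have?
C(25+2-1, 2-1) = C(26, 1) = 26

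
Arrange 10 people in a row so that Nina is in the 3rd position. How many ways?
Fix one position: (10-1)! = 362880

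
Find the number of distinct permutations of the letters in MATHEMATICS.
11! / (2! × 2! × 2! × 1! × 1! × 1! × 1! × 1!) = 4989600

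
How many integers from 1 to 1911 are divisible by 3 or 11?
⌊1911/3⌋ + ⌊1911/11⌋ - ⌊1911/33⌋ = 637 + 173 - 57 = 753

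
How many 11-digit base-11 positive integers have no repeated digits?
First digit: 10 choices (nonzero). Then descending: 10 × 10 × 9 × 8 × 7 × 6 × 5 × 4 × 3 × 2 × 1 = 36288000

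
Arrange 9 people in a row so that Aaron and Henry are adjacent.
Treat as block: (9-1)! × 2! = 40320 × 2 = 80640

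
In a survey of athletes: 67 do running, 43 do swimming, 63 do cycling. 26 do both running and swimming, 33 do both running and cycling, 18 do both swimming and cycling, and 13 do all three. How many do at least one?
|A∪B∪C| = 67+43+63-26-33-18+13 = 109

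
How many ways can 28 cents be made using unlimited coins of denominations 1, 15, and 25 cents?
Coefficient of x^28 in 1/(1-x^1) · 1/(1-x^15) · 1/(1-x^25). Case on j = number of 25-cent coins (j = 0..1); remainder r = 28 - 25j is made from {1,15} in ⌊r/15⌋+1 ways. r = 28, 3 → 2 + 1 = 3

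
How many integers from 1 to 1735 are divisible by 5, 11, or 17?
⌊1735/5⌋+⌊1735/11⌋+⌊1735/17⌋ - ⌊1735/55⌋-⌊1735/85⌋-⌊1735/187⌋ + ⌊1735/935⌋ = 347+157+102 - 31-20-9 + 1 = 547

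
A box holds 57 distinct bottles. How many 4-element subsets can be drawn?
C(57,4) = 57!/(4!×53!) = 395010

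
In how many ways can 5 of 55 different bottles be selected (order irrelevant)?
C(55,5) = 55!/(5!×50!) = 3478761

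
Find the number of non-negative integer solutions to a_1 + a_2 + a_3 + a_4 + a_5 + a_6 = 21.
C(21+6-1, 6-1) = C(26, 5) = 65780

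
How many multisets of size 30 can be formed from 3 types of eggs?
C(30+3-1, 3-1) = C(32, 2) = 496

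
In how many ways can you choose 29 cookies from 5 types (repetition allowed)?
C(29+5-1, 5-1) = C(33, 4) = 40920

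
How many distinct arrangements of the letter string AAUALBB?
7! / (1! × 1! × 3! × 2!) = 420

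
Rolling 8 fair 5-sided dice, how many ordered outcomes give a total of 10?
Coefficient of x^10 in (x + x² + ... + x^5)^8. By inclusion-exclusion on dice exceeding 5: Σ_j (-1)^j C(8,j)·C(10-1-5j, 7) = C(8,0)·C(9,7) = 1·36 = 36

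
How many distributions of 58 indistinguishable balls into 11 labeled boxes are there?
C(58+11-1, 11-1) = C(68, 10) = 290752384208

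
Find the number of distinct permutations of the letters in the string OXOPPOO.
7! / (4! × 1! × 2!) = 105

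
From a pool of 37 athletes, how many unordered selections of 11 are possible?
C(37,11) = 37!/(11!×26!) = 854992152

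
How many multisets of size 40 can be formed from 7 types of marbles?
C(40+7-1, 7-1) = C(46, 6) = 9366819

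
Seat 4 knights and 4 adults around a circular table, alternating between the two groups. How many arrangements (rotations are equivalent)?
Fix one of the knights: (4-1)! ways for the remaining knights, × 4! ways for the adults = 6 × 24 = 144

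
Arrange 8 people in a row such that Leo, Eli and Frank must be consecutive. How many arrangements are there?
Treat the 3 as one block: (8-3+1)! × 3! = 720 × 6 = 4320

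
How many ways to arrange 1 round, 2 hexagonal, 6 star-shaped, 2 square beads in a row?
11! / (1! × 2! × 6! × 2!) = 13860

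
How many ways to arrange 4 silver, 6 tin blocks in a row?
10! / (4! × 6!) = 210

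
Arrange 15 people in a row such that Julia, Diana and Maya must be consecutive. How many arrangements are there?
Treat the 3 as one block: (15-3+1)! × 3! = 6227020800 × 6 = 37362124800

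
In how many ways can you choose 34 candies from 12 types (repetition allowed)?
C(34+12-1, 12-1) = C(45, 11) = 10150595910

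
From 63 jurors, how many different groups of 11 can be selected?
C(63,11) = 63!/(11!×52!) = 615790256823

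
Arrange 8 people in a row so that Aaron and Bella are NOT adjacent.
Total - adjacent = 8! - (8-1)!×2 = 40320 - 10080 = 30240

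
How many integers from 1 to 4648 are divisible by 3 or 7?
⌊4648/3⌋ + ⌊4648/7⌋ - ⌊4648/21⌋ = 1549 + 664 - 221 = 1992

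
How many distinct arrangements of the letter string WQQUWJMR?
8! / (1! × 1! × 2! × 1! × 2! × 1!) = 10080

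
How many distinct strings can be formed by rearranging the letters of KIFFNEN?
7! / (1! × 1! × 2! × 2! × 1!) = 1260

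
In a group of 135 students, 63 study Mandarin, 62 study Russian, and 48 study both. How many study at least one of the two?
|A∪B| = |A| + |B| - |A∩B| = 63 + 62 - 48 = 77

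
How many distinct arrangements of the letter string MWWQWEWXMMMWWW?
14! / (4! × 1! × 1! × 1! × 7!) = 720720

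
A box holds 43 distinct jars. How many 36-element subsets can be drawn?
C(43,36) = 43!/(36!×7!) = 32224114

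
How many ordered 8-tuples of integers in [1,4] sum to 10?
Coefficient of x^10 in (x + x² + ... + x^4)^8. By inclusion-exclusion on dice exceeding 4: Σ_j (-1)^j C(8,j)·C(10-1-4j, 7) = C(8,0)·C(9,7) = 1·36 = 36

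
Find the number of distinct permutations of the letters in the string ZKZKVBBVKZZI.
12! / (2! × 4! × 1! × 3! × 2!) = 831600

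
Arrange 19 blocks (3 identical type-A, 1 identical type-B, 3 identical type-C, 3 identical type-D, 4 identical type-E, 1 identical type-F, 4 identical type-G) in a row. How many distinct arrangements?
19! / (3! × 1! × 3! × 3! × 4! × 1! × 4!) = 977728752000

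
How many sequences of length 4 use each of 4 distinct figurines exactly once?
4! = 24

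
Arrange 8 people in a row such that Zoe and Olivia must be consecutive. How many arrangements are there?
Treat the 2 as one block: (8-2+1)! × 2! = 5040 × 2 = 10080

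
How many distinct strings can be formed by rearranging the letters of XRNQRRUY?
8! / (1! × 1! × 1! × 1! × 3! × 1!) = 6720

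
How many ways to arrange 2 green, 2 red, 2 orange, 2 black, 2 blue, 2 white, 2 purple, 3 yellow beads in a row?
17! / (2! × 2! × 2! × 2! × 2! × 2! × 2! × 3!) = 463134672000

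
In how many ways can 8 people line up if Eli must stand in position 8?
Fix one position: (8-1)! = 5040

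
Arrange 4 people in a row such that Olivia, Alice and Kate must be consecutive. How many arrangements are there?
Treat the 3 as one block: (4-3+1)! × 3! = 2 × 6 = 12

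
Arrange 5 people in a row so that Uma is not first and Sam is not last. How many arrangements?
By inclusion-exclusion: 5! - 2×(5-1)! + (5-2)! = 120 - 48 + 6 = 78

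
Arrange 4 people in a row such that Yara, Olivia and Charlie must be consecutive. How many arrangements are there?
Treat the 3 as one block: (4-3+1)! × 3! = 2 × 6 = 12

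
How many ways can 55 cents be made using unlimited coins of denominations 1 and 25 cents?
Coefficient of x^55 in 1/(1-x^1) · 1/(1-x^25). Use j coins of 25 for j = 0..⌊55/25⌋ = 2, the rest in 1s: 2 + 1 = 3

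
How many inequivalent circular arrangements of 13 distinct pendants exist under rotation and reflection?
(13-1)!/2 = 479001600/2 = 239500800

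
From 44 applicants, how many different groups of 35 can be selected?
C(44,35) = 44!/(35!×9!) = 708930508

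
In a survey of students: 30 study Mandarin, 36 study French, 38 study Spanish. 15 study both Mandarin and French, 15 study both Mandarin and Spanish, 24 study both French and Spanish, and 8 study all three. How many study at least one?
|A∪B∪C| = 30+36+38-15-15-24+8 = 58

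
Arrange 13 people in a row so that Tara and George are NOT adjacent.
Total - adjacent = 13! - (13-1)!×2 = 6227020800 - 958003200 = 5269017600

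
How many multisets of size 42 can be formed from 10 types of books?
C(42+10-1, 10-1) = C(51, 9) = 3042312350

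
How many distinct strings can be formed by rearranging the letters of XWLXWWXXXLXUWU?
14! / (2! × 2! × 6! × 4!) = 1261260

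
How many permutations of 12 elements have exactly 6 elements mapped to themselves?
Choose the 6 fixed points C(12,6) = 924, derange the rest: !6 = Σ_{j=0}^{6} (-1)^j·6!/j! = 720 - 720 + 360 - 120 + 30 - 6 + 1 = 265. Product = 924 × 265 = 244860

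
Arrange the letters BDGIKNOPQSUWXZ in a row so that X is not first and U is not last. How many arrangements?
By inclusion-exclusion: 14! - 2×(14-1)! + (14-2)! = 87178291200 - 12454041600 + 479001600 = 75203251200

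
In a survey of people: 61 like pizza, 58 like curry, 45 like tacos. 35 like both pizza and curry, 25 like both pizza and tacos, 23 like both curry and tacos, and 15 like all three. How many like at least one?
|A∪B∪C| = 61+58+45-35-25-23+15 = 96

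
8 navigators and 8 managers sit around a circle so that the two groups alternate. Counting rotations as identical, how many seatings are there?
Fix one of the navigators: (8-1)! ways for the remaining navigators, × 8! ways for the managers = 5040 × 40320 = 203212800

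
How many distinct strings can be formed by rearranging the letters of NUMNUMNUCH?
10! / (3! × 1! × 3! × 1! × 2!) = 50400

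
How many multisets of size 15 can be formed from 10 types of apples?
C(15+10-1, 10-1) = C(24, 9) = 1307504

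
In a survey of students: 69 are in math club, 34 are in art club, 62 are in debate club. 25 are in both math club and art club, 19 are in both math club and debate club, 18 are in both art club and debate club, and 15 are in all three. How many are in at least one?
|A∪B∪C| = 69+34+62-25-19-18+15 = 118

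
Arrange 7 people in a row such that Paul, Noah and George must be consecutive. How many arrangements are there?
Treat the 3 as one block: (7-3+1)! × 3! = 120 × 6 = 720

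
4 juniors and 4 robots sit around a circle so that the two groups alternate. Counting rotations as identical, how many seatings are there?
Fix one of the juniors: (4-1)! ways for the remaining juniors, × 4! ways for the robots = 6 × 24 = 144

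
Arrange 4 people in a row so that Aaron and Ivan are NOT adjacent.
Total - adjacent = 4! - (4-1)!×2 = 24 - 12 = 12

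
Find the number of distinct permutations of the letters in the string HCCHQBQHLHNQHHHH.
16! / (2! × 3! × 1! × 8! × 1! × 1!) = 43243200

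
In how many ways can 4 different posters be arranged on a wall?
4! = 24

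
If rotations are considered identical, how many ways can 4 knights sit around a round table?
Circular: fix one position, arrange the rest. (4-1)! = 6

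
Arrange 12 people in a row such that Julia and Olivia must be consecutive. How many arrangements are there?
Treat the 2 as one block: (12-2+1)! × 2! = 39916800 × 2 = 79833600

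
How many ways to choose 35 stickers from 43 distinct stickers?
C(43,35) = 43!/(35!×8!) = 145008513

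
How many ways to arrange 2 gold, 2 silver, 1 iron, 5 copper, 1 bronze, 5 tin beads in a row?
16! / (2! × 2! × 1! × 5! × 1! × 5!) = 363242880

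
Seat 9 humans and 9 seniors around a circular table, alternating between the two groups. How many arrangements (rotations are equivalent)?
Fix one of the humans: (9-1)! ways for the remaining humans, × 9! ways for the seniors = 40320 × 362880 = 14631321600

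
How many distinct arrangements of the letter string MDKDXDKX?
8! / (3! × 2! × 2! × 1!) = 1680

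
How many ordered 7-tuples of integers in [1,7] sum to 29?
Coefficient of x^29 in (x + x² + ... + x^7)^7. By inclusion-exclusion on dice exceeding 7: Σ_j (-1)^j C(7,j)·C(29-1-7j, 6) = C(7,0)·C(28,6) - C(7,1)·C(21,6) + C(7,2)·C(14,6) - C(7,3)·C(7,6) = 1·376740 - 7·54264 + 21·3003 - 35·7 = 59710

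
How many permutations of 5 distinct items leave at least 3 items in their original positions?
Exactly j fixed points: C(5,j)·!(5-j); sum over j ≥ 3 (derangement numbers via !m = (m-1)·(!(m-1) + !(m-2)): !0..!2 = 1, 0, 1). Σ_{j=3}^{5} C(5,j)·!(5-j) = C(5,3)·!2 + C(5,4)·!1 + C(5,5)·!0 = 10·1 + 5·0 + 1·1 = 11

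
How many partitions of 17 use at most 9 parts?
By conjugation, equals partitions of 17 into parts ≤ 9. Let r_j(i) = number of partitions of i into parts ≤ j, for i = 0..17. r_1(i) = 1 for all i; r_j(i) = r_{j-1}(i) + r_j(i-j). Rows j = 2..9: ≤2: 1 1 2 2 3 3 4 4 5 5 6 6 7 7 8 8 9 9; ≤3: 1 1 2 3 4 5 7 8 10 12 14 16 19 21 24 27 30 33; ≤4: 1 1 2 3 5 6 9 11 15 18 23 27 34 39 47 54 64 72; ≤5: 1 1 2 3 5 7 10 13 18 23 30 37 47 57 70 84 101 119; ≤6: 1 1 2 3 5 7 11 14 20 26 35 44 58 71 90 110 136 163; ≤7: 1 1 2 3 5 7 11 15 21 28 38 49 65 82 105 131 164 201; ≤8: 1 1 2 3 5 7 11 15 22 29 40 52 70 89 116 146 186 230; ≤9: 1 1 2 3 5 7 11 15 22 30 41 54 73 94 123 157 201 252. r_9(17) = 252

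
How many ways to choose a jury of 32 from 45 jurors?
C(45,32) = 45!/(32!×13!) = 73006209045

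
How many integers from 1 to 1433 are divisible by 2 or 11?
⌊1433/2⌋ + ⌊1433/11⌋ - ⌊1433/22⌋ = 716 + 130 - 65 = 781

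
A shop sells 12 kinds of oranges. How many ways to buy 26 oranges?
C(26+12-1, 12-1) = C(37, 11) = 854992152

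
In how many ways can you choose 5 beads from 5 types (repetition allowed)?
C(5+5-1, 5-1) = C(9, 4) = 126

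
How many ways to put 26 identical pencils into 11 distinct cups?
C(26+11-1, 11-1) = C(36, 10) = 254186856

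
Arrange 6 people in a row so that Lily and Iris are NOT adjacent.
Total - adjacent = 6! - (6-1)!×2 = 720 - 240 = 480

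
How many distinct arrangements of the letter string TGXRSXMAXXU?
11! / (4! × 1! × 1! × 1! × 1! × 1! × 1! × 1!) = 1663200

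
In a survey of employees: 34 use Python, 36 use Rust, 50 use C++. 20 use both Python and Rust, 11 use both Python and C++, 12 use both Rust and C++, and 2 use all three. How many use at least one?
|A∪B∪C| = 34+36+50-20-11-12+2 = 79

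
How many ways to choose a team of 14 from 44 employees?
C(44,14) = 44!/(14!×30!) = 114955808528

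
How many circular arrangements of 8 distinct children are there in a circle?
Circular: fix one position, arrange the rest. (8-1)! = 5040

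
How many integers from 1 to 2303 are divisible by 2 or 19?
⌊2303/2⌋ + ⌊2303/19⌋ - ⌊2303/38⌋ = 1151 + 121 - 60 = 1212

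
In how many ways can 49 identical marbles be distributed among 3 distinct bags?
C(49+3-1, 3-1) = C(51, 2) = 1275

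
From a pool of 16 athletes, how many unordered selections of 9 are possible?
C(16,9) = 16!/(9!×7!) = 11440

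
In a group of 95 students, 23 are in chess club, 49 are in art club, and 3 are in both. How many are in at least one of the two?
|A∪B| = |A| + |B| - |A∩B| = 23 + 49 - 3 = 69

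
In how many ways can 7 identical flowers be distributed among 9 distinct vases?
C(7+9-1, 9-1) = C(15, 8) = 6435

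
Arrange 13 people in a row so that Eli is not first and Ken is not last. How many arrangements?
By inclusion-exclusion: 13! - 2×(13-1)! + (13-2)! = 6227020800 - 958003200 + 39916800 = 5308934400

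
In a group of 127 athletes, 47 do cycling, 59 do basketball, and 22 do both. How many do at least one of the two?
|A∪B| = |A| + |B| - |A∩B| = 47 + 59 - 22 = 84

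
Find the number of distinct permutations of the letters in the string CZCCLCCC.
8! / (1! × 6! × 1!) = 56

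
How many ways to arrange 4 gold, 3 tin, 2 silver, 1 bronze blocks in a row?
10! / (4! × 3! × 2! × 1!) = 12600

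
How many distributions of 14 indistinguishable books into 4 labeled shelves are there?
C(14+4-1, 4-1) = C(17, 3) = 680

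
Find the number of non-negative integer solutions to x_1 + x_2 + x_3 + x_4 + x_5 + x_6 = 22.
C(22+6-1, 6-1) = C(27, 5) = 80730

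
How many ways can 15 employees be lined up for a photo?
15! = 1307674368000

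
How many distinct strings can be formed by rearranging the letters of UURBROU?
7! / (3! × 2! × 1! × 1!) = 420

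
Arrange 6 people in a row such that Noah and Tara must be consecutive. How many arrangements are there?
Treat the 2 as one block: (6-2+1)! × 2! = 120 × 2 = 240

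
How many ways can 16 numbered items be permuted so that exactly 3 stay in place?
Choose the 3 fixed points C(16,3) = 560, derange the rest: !13 = Σ_{j=0}^{13} (-1)^j·13!/j! = 6227020800 - 6227020800 + 3113510400 - 1037836800 + 259459200 - 51891840 + 8648640 - 1235520 + 154440 - 17160 + 1716 - 156 + 13 - 1 = 2290792932. Product = 560 × 2290792932 = 1282844041920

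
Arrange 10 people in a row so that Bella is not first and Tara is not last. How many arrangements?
By inclusion-exclusion: 10! - 2×(10-1)! + (10-2)! = 3628800 - 725760 + 40320 = 2943360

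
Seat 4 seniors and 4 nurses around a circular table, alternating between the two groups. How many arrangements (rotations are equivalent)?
Fix one of the seniors: (4-1)! ways for the remaining seniors, × 4! ways for the nurses = 6 × 24 = 144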